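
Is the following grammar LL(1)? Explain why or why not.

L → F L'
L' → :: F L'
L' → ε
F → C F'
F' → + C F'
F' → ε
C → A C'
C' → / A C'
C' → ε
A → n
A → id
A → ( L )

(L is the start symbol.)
Yes, the grammar is LL(1).

Relevant sets:
  FOLLOW(L') = { $, ')' }
  FOLLOW(F') = { $, ')', '::' }
  FOLLOW(C') = { $, ')', '+', '::' }

For L':
  PREDICT(L' → :: F L') = { '::' }
  PREDICT(L' → ε) = { $, ')' }
For F':
  PREDICT(F' → '+' C F') = { '+' }
  PREDICT(F' → ε) = { $, ')', '::' }
For C':
  PREDICT(C' → '/' A C') = { '/' }
  PREDICT(C' → ε) = { $, ')', '+', '::' }
For A:
  PREDICT(A → n) = { 'n' }
  PREDICT(A → id) = { 'id' }
  PREDICT(A → '(' L ')') = { '(' }
L, F, C have a single production, so nothing to check there.

All predict sets are disjoint. The grammar IS LL(1).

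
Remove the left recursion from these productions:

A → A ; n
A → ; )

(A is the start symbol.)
A → ; ) A'
A' → ; n A'
A' → ε

A is directly left-recursive. The standard transformation for
  A → A α₁ | ... | A α_m | β₁ | ... | β_n
is
  A  → β₁ A' | ... | β_n A'
  A' → α₁ A' | ... | α_m A' | ε

A → ; ) becomes A → ; ) A'
A → A ; n becomes A' → ; n A'
Add A' → ε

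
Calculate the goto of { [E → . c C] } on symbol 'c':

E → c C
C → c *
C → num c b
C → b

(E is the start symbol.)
GOTO(I, 'c') = CLOSURE({ [A → αX.β] : [A → α.Xβ] ∈ I, X = 'c' })

Items with dot before 'c', with the dot advanced:
  [E → . c C] → [E → c . C]
Closure of the advanced items:
  [E → c . C] has the dot before C: add [C → . c *], [C → . num c b], [C → . b]

GOTO = { [C → . b], [C → . c *], [C → . num c b], [E → c . C] }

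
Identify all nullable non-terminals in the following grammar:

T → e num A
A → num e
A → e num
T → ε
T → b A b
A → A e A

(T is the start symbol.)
{ 'T' }

ε-productions: T → ε
So T is immediately nullable.
No further non-terminal can be added: every production for the remaining non-terminals contains a terminal or a non-nullable non-terminal.
Nullable = { 'T' }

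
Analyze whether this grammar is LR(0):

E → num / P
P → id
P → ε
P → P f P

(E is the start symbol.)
No. Shift-reduce conflict between [P → .] and [P → . id]

A grammar is LR(0) if no state in the canonical LR(0) collection has:
  - both a shift item (dot before a terminal) and a complete item (shift-reduce conflict), or
  - two or more complete items (reduce-reduce conflict; the accept item [E' → E .] counts as a complete item here).

Augment with E' → E and build the canonical LR(0) collection (I0 = CLOSURE({[E' → . E]}), then GOTO on every symbol after a dot until no new states appear). It has 8 states:
  I0: { [E → . num / P], [E' → . E] }  — shift
  I1: { [E' → E .] }  — accept
  I2: { [E → num . / P] }  — shift
  I3: { [E → num / . P], [P → . P f P], [P → . id], [P → .] }  — shift, reduce
  I4: { [E → num / P .], [P → P . f P] }  — shift, reduce
  I5: { [P → id .] }  — reduce
  I6: { [P → . P f P], [P → . id], [P → .], [P → P f . P] }  — shift, reduce
  I7: { [P → P . f P], [P → P f P .] }  — shift, reduce

Conflict in state I3:
  Shift-reduce conflict between [P → .] and [P → . id]
So the grammar is NOT LR(0).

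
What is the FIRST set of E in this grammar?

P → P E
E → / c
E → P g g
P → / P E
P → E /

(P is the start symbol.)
To compute FIRST(E), examine every production with E on the left-hand side, reading each right-hand side left to right until a non-nullable symbol is reached.

FIRST sets of the other non-terminals involved (by the same procedure, iterated to a fixed point):
  FIRST(P) = { '/' }

From E → / c:
  - '/' is a terminal: add '/' and stop
From E → P g g:
  - P is a non-terminal: add FIRST(P) \ {ε} = { '/' }
    P is not nullable, so stop

Collecting: FIRST(E) = { '/' }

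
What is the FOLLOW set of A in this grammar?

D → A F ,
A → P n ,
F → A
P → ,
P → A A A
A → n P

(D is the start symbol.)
{ ',', 'n' }

To compute FOLLOW(A), find every occurrence of A on a right-hand side N → α A β: add FIRST(β) \ {ε}, and if β is empty or nullable also add FOLLOW(N). Iterate to a fixed point.

In D → A F ,: A is followed by F ',', add FIRST(F ',') \ {ε} = { ',', 'n' }
In F → A: A is at the end, add FOLLOW(F)
In P → A A A: A is followed by A A, add FIRST(A A) \ {ε} = { ',', 'n' }
In P → A A A: A is followed by A, add FIRST(A) \ {ε} = { ',', 'n' }
In P → A A A: A is at the end, add FOLLOW(P)

The FOLLOW sets referred to above (computed the same way, to a fixed point):
  FOLLOW(F) = { ',' }
  FOLLOW(P) = { ',', 'n' }

Taking the union: FOLLOW(A) = { ',', 'n' }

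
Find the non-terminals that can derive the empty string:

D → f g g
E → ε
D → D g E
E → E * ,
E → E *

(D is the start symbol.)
{ 'E' }

ε-productions: E → ε
So E is immediately nullable.
No further non-terminal can be added: every production for the remaining non-terminals contains a terminal or a non-nullable non-terminal.
Nullable = { 'E' }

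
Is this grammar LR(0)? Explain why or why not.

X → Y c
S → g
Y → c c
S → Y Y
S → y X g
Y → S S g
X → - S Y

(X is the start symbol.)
No. Shift-reduce conflict between [S → Y Y .] and [S → . g]

A grammar is LR(0) if no state in the canonical LR(0) collection has:
  - both a shift item (dot before a terminal) and a complete item (shift-reduce conflict), or
  - two or more complete items (reduce-reduce conflict; the accept item [X' → X .] counts as a complete item here).

Augment with X' → X and build the canonical LR(0) collection (I0 = CLOSURE({[X' → . X]}), then GOTO on every symbol after a dot until no new states appear). It has 18 states:
  I0: { [S → . Y Y], [S → . g], [S → . y X g], [X → . - S Y], [X → . Y c], [X' → . X], [Y → . S S g], [Y → . c c] }  — shift
  I1: { [S → . Y Y], [S → . g], [S → . y X g], [X → - . S Y], [Y → . S S g], [Y → . c c] }  — shift
  I2: { [S → . Y Y], [S → . g], [S → . y X g], [Y → . S S g], [Y → . c c], [Y → S . S g] }  — shift
  I3: { [X' → X .] }  — accept
  I4: { [S → . Y Y], [S → . g], [S → . y X g], [S → Y . Y], [X → Y . c], [Y → . S S g], [Y → . c c] }  — shift
  I5: { [Y → c . c] }  — shift
  I6: { [S → g .] }  — reduce
  I7: { [S → . Y Y], [S → . g], [S → . y X g], [S → y . X g], [X → . - S Y], [X → . Y c], [Y → . S S g], [Y → . c c] }  — shift
  I8: { [S → y X . g] }  — shift
  I9: { [S → y X g .] }  — reduce
  I10: { [Y → c c .] }  — reduce
  I11: { [S → . Y Y], [S → . g], [S → . y X g], [S → Y . Y], [S → Y Y .], [Y → . S S g], [Y → . c c] }  — shift, reduce
  I12: { [X → Y c .], [Y → c . c] }  — shift, reduce
  I13: { [S → . Y Y], [S → . g], [S → . y X g], [Y → . S S g], [Y → . c c], [Y → S . S g], [Y → S S . g] }  — shift
  I14: { [S → . Y Y], [S → . g], [S → . y X g], [S → Y . Y], [Y → . S S g], [Y → . c c] }  — shift
  I15: { [S → g .], [Y → S S g .] }  — 2 reduces
  I16: { [S → . Y Y], [S → . g], [S → . y X g], [X → - S . Y], [Y → . S S g], [Y → . c c], [Y → S . S g] }  — shift
  I17: { [S → . Y Y], [S → . g], [S → . y X g], [S → Y . Y], [X → - S Y .], [Y → . S S g], [Y → . c c] }  — shift, reduce

Conflict in state I11:
  Shift-reduce conflict between [S → Y Y .] and [S → . g]
So the grammar is NOT LR(0).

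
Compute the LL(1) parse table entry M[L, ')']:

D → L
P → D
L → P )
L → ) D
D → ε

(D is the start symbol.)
L → P ), L → ) D

To find M[L, ')'], we find productions for L where ')' is in the predict set (PREDICT(N → α) = (FIRST(α) \ {ε}) ∪ (FOLLOW(N) if α ⇒* ε)).

Relevant sets:
  FIRST(P) = { ')', ε }

L → P ): PREDICT = { ')' }
  ')' is in predict set, so this production goes in M[L, ')']
L → ) D: PREDICT = { ')' }
  ')' is in predict set, so this production goes in M[L, ')']

M[L, ')'] = L → P ), L → ) D  (a multiply-defined cell — the grammar is not LL(1))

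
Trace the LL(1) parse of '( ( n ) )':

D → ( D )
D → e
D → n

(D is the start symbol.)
LL(1) parsing maintains a stack (initially the start symbol over $) and the input. At each step: if the stack top is a terminal, match it against the current input token; if it is a non-terminal N, replace it with the RHS of M[N, lookahead] (the unique production whose predict set contains the lookahead).

Stack is shown with the top on the left.

Stack      Input        Action
------------------------------
D $        ( ( n ) ) $  output D → ( D )
( D ) $    ( ( n ) ) $  match '('
D ) $      ( n ) ) $    output D → ( D )
( D ) ) $  ( n ) ) $    match '('
D ) ) $    n ) ) $      output D → n
n ) ) $    n ) ) $      match 'n'
) ) $      ) ) $        match ')'
) $        ) $          match ')'
$          $            accept

The string is accepted.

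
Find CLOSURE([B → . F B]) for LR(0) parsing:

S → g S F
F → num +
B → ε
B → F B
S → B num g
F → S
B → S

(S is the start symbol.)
{ [B → . F B], [B → . S], [B → .], [F → . S], [F → . num +], [S → . B num g], [S → . g S F] }

To compute CLOSURE, for each item [A → α.Bβ] where B is a non-terminal, add [B → .γ] for all productions B → γ; repeat for the newly added items until nothing changes.

Start with: [B → . F B]
  [B → . F B] has the dot before F: add [F → . num +], [F → . S]
  [F → . S] has the dot before S: add [S → . g S F], [S → . B num g]
  [S → . B num g] has the dot before B: add [B → .], [B → . S]
No further items can be added.

CLOSURE = { [B → . F B], [B → . S], [B → .], [F → . S], [F → . num +], [S → . B num g], [S → . g S F] }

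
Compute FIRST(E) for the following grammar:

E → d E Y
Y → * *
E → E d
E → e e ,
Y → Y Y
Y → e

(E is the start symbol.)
{ 'd', 'e' }

From E → d E Y:
  - d is a terminal: add 'd' and stop
From E → E d:
  - E is the symbol being defined: contributes nothing new
    E is not nullable, so stop
From E → e e ,:
  - e is a terminal: add 'e' and stop

Collecting: FIRST(E) = { 'd', 'e' }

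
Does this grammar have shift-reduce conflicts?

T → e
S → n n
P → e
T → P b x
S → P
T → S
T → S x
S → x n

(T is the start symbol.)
Augment with T' → T and build the canonical LR(0) collection (I0 = CLOSURE({[T' → . T]}), then GOTO on every symbol after a dot until no new states appear). It has 12 states:
  I0: { [P → . e], [S → . P], [S → . n n], [S → . x n], [T → . P b x], [T → . S x], [T → . S], [T → . e], [T' → . T] }  — shift
  I1: { [S → P .], [T → P . b x] }  — shift, reduce
  I2: { [T → S . x], [T → S .] }  — shift, reduce
  I3: { [T' → T .] }  — accept
  I4: { [P → e .], [T → e .] }  — 2 reduces
  I5: { [S → n . n] }  — shift
  I6: { [S → x . n] }  — shift
  I7: { [S → x n .] }  — reduce
  I8: { [S → n n .] }  — reduce
  I9: { [T → S x .] }  — reduce
  I10: { [T → P b . x] }  — shift
  I11: { [T → P b x .] }  — reduce

I1 contains reduce item [S → P .] and shift item [T → P . b x] — shift-reduce conflict.
I2 contains reduce item [T → S .] and shift item [T → S . x] — shift-reduce conflict.

Answer: Yes — I1: [S → P .] vs [T → P . b x]; I2: [T → S .] vs [T → S . x]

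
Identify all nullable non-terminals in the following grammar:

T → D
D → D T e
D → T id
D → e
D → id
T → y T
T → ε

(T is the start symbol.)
{ 'T' }

ε-productions: T → ε
So T is immediately nullable.
No further non-terminal can be added: every production for the remaining non-terminals contains a terminal or a non-nullable non-terminal.
Nullable = { 'T' }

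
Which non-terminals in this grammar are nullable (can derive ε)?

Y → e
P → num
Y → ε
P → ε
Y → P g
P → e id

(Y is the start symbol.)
{ 'P', 'Y' }

A non-terminal is nullable if it can derive ε (the empty string): either it has an ε-production, or it has a production whose right-hand side consists entirely of nullable non-terminals.

ε-productions: Y → ε, P → ε
So Y, P are immediately nullable.
Every non-terminal is now nullable.
Nullable = { 'P', 'Y' }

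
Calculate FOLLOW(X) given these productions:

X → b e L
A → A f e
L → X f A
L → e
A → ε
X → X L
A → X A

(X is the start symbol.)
X is the start symbol, so $ ∈ FOLLOW(X).
In L → X f A: X is followed by f A, add FIRST(f A) \ {ε} = { 'f' }
In X → X L: X is followed by L, add FIRST(L) \ {ε} = { 'b', 'e' }
In A → X A: X is followed by A, add FIRST(A) \ {ε} = { 'b', 'f' }
  A is nullable, so also add FOLLOW(A)

The FOLLOW sets referred to above (computed the same way, to a fixed point):
  FOLLOW(A) = { $, 'b', 'e', 'f' }

Taking the union: FOLLOW(X) = { $, 'b', 'e', 'f' }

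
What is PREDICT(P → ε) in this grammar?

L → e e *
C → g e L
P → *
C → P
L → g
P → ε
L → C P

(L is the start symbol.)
{ $, '*' }

PREDICT(P → ε) = (FIRST(RHS) \ {ε}) ∪ (FOLLOW(P) if ε ∈ FIRST(RHS), i.e. RHS ⇒* ε)
The right-hand side is ε (FIRST(ε) = { ε }), so the predict set is FOLLOW(P) = { $, '*' }
PREDICT(P → ε) = { $, '*' }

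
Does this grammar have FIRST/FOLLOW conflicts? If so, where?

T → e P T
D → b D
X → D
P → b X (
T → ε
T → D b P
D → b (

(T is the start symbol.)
A FIRST/FOLLOW conflict occurs when a non-terminal N has a nullable alternative N → β (β ⇒* ε) and another alternative N → α with FIRST(α) ∩ FOLLOW(N) ≠ ∅: on such a lookahead the parser cannot decide between expanding α and letting N vanish via β.

Nullable non-terminals: T.
FIRST sets used below: FIRST(D) = { 'b' }

T: nullable alternative(s) T → ε; FOLLOW(T) = { $ }
  T → e P T: FIRST \ {ε} = { 'e' } — disjoint from FOLLOW(T)
  T → ε: FIRST \ {ε} = { } — this is the only nullable alternative, skip
  T → D b P: FIRST \ {ε} = { 'b' } — disjoint from FOLLOW(T)

D, P, X have no nullable alternative, so no FIRST/FOLLOW check is needed there.

No FIRST/FOLLOW conflicts found.

Answer: No FIRST/FOLLOW conflicts.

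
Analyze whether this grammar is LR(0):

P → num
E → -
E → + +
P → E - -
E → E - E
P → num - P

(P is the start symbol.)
No. Shift-reduce conflict between [P → num .] and [P → num . - P]

A grammar is LR(0) if no state in the canonical LR(0) collection has:
  - both a shift item (dot before a terminal) and a complete item (shift-reduce conflict), or
  - two or more complete items (reduce-reduce conflict; the accept item [P' → P .] counts as a complete item here).

Augment with P' → P and build the canonical LR(0) collection (I0 = CLOSURE({[P' → . P]}), then GOTO on every symbol after a dot until no new states appear). It has 13 states:
  I0: { [E → . + +], [E → . -], [E → . E - E], [P → . E - -], [P → . num - P], [P → . num], [P' → . P] }  — shift
  I1: { [E → + . +] }  — shift
  I2: { [E → - .] }  — reduce
  I3: { [E → E . - E], [P → E . - -] }  — shift
  I4: { [P' → P .] }  — accept
  I5: { [P → num . - P], [P → num .] }  — shift, reduce
  I6: { [E → . + +], [E → . -], [E → . E - E], [P → . E - -], [P → . num - P], [P → . num], [P → num - . P] }  — shift
  I7: { [P → num - P .] }  — reduce
  I8: { [E → . + +], [E → . -], [E → . E - E], [E → E - . E], [P → E - . -] }  — shift
  I9: { [E → - .], [P → E - - .] }  — 2 reduces
  I10: { [E → E - E .], [E → E . - E] }  — shift, reduce
  I11: { [E → . + +], [E → . -], [E → . E - E], [E → E - . E] }  — shift
  I12: { [E → + + .] }  — reduce

Conflict in state I5:
  Shift-reduce conflict between [P → num .] and [P → num . - P]
So the grammar is NOT LR(0).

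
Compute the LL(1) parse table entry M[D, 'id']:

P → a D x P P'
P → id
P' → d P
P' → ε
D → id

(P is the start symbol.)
D → id

To find M[D, 'id'], we find productions for D where 'id' is in the predict set (PREDICT(N → α) = (FIRST(α) \ {ε}) ∪ (FOLLOW(N) if α ⇒* ε)).

D → id: PREDICT = { 'id' }
  'id' is in predict set, so this production goes in M[D, 'id']

M[D, 'id'] = D → id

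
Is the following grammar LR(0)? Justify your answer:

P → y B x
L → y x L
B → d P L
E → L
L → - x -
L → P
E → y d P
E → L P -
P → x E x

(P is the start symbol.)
Augment with P' → P and build the canonical LR(0) collection (I0 = CLOSURE({[P' → . P]}), then GOTO on every symbol after a dot until no new states appear). It has 24 states:
  I0: { [P → . x E x], [P → . y B x], [P' → . P] }  — shift
  I1: { [P' → P .] }  — accept
  I2: { [E → . L P -], [E → . L], [E → . y d P], [L → . - x -], [L → . P], [L → . y x L], [P → . x E x], [P → . y B x], [P → x . E x] }  — shift
  I3: { [B → . d P L], [P → y . B x] }  — shift
  I4: { [P → y B . x] }  — shift
  I5: { [B → d . P L], [P → . x E x], [P → . y B x] }  — shift
  I6: { [B → d P . L], [L → . - x -], [L → . P], [L → . y x L], [P → . x E x], [P → . y B x] }  — shift
  I7: { [L → - . x -] }  — shift
  I8: { [B → d P L .] }  — reduce
  I9: { [L → P .] }  — reduce
  I10: { [B → . d P L], [L → y . x L], [P → y . B x] }  — shift
  I11: { [L → . - x -], [L → . P], [L → . y x L], [L → y x . L], [P → . x E x], [P → . y B x] }  — shift
  I12: { [L → y x L .] }  — reduce
  I13: { [L → - x . -] }  — shift
  I14: { [L → - x - .] }  — reduce
  I15: { [P → y B x .] }  — reduce
  I16: { [P → x E . x] }  — shift
  I17: { [E → L . P -], [E → L .], [P → . x E x], [P → . y B x] }  — shift, reduce
  I18: { [B → . d P L], [E → y . d P], [L → y . x L], [P → y . B x] }  — shift
  I19: { [B → d . P L], [E → y d . P], [P → . x E x], [P → . y B x] }  — shift
  I20: { [B → d P . L], [E → y d P .], [L → . - x -], [L → . P], [L → . y x L], [P → . x E x], [P → . y B x] }  — shift, reduce
  I21: { [E → L P . -] }  — shift
  I22: { [E → L P - .] }  — reduce
  I23: { [P → x E x .] }  — reduce

Conflict in state I17:
  Shift-reduce conflict between [E → L .] and [P → . x E x]
So the grammar is NOT LR(0).

Answer: No. Shift-reduce conflict between [E → L .] and [P → . x E x]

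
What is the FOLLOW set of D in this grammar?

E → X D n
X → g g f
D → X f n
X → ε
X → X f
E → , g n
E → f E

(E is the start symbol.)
To compute FOLLOW(D), find every occurrence of D on a right-hand side N → α D β: add FIRST(β) \ {ε}, and if β is empty or nullable also add FOLLOW(N). Iterate to a fixed point.

In E → X D n: D is followed by n, add FIRST(n) \ {ε} = { 'n' }

Taking the union: FOLLOW(D) = { 'n' }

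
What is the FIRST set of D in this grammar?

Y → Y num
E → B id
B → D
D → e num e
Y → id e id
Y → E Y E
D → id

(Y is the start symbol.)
To compute FIRST(D), examine every production with D on the left-hand side, reading each right-hand side left to right until a non-nullable symbol is reached.

From D → e num e:
  - e is a terminal: add 'e' and stop
From D → id:
  - id is a terminal: add 'id' and stop

Collecting: FIRST(D) = { 'e', 'id' }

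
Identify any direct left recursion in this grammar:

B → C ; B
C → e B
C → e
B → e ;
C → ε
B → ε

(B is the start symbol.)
No direct left recursion

Direct left recursion occurs when N → N α for some non-terminal N (the right-hand side begins with the left-hand side itself).

B → C ; B: starts with C
C → e B: starts with e
C → e: starts with e
B → e ;: starts with e
C → ε: starts with ε
B → ε: starts with ε

No direct left recursion found.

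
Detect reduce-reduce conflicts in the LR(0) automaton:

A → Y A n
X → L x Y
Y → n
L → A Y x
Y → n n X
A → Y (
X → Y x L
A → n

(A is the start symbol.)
Augment with A' → A and build the canonical LR(0) collection (I0 = CLOSURE({[A' → . A]}), then GOTO on every symbol after a dot until no new states appear). It has 19 states:
  I0: { [A → . Y (], [A → . Y A n], [A → . n], [A' → . A], [Y → . n n X], [Y → . n] }  — shift
  I1: { [A' → A .] }  — accept
  I2: { [A → . Y (], [A → . Y A n], [A → . n], [A → Y . (], [A → Y . A n], [Y → . n n X], [Y → . n] }  — shift
  I3: { [A → n .], [Y → n . n X], [Y → n .] }  — shift, 2 reduces
  I4: { [A → . Y (], [A → . Y A n], [A → . n], [L → . A Y x], [X → . L x Y], [X → . Y x L], [Y → . n n X], [Y → . n], [Y → n n . X] }  — shift
  I5: { [L → A . Y x], [Y → . n n X], [Y → . n] }  — shift
  I6: { [X → L . x Y] }  — shift
  I7: { [Y → n n X .] }  — reduce
  I8: { [A → . Y (], [A → . Y A n], [A → . n], [A → Y . (], [A → Y . A n], [X → Y . x L], [Y → . n n X], [Y → . n] }  — shift
  I9: { [A → Y ( .] }  — reduce
  I10: { [A → Y A . n] }  — shift
  I11: { [A → . Y (], [A → . Y A n], [A → . n], [L → . A Y x], [X → Y x . L], [Y → . n n X], [Y → . n] }  — shift
  I12: { [X → Y x L .] }  — reduce
  I13: { [A → Y A n .] }  — reduce
  I14: { [X → L x . Y], [Y → . n n X], [Y → . n] }  — shift
  I15: { [X → L x Y .] }  — reduce
  I16: { [Y → n . n X], [Y → n .] }  — shift, reduce
  I17: { [L → A Y . x] }  — shift
  I18: { [L → A Y x .] }  — reduce

I3 contains complete items [A → n .], [Y → n .] — reduce-reduce conflict.

Answer: Yes — I3: [A → n .] vs [Y → n .]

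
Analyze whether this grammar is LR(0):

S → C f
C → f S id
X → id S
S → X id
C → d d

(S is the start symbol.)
Yes, the grammar is LR(0)

A grammar is LR(0) if no state in the canonical LR(0) collection has:
  - both a shift item (dot before a terminal) and a complete item (shift-reduce conflict), or
  - two or more complete items (reduce-reduce conflict; the accept item [S' → S .] counts as a complete item here).

Augment with S' → S and build the canonical LR(0) collection (I0 = CLOSURE({[S' → . S]}), then GOTO on every symbol after a dot until no new states appear). It has 13 states:
  I0: { [C → . d d], [C → . f S id], [S → . C f], [S → . X id], [S' → . S], [X → . id S] }  — shift
  I1: { [S → C . f] }  — shift
  I2: { [S' → S .] }  — accept
  I3: { [S → X . id] }  — shift
  I4: { [C → d . d] }  — shift
  I5: { [C → . d d], [C → . f S id], [C → f . S id], [S → . C f], [S → . X id], [X → . id S] }  — shift
  I6: { [C → . d d], [C → . f S id], [S → . C f], [S → . X id], [X → . id S], [X → id . S] }  — shift
  I7: { [X → id S .] }  — reduce
  I8: { [C → f S . id] }  — shift
  I9: { [C → f S id .] }  — reduce
  I10: { [C → d d .] }  — reduce
  I11: { [S → X id .] }  — reduce
  I12: { [S → C f .] }  — reduce

Every state is either a pure shift/goto state or contains exactly one complete item and nothing to shift — no conflicts. The grammar is LR(0).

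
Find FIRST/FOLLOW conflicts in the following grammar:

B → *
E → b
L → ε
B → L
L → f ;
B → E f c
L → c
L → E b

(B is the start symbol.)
No FIRST/FOLLOW conflicts.

A FIRST/FOLLOW conflict occurs when a non-terminal N has a nullable alternative N → β (β ⇒* ε) and another alternative N → α with FIRST(α) ∩ FOLLOW(N) ≠ ∅: on such a lookahead the parser cannot decide between expanding α and letting N vanish via β.

Nullable non-terminals: B, L.
FIRST sets used below: FIRST(L) = { 'b', 'c', 'f', ε }, FIRST(E) = { 'b' }

B: nullable alternative(s) B → L; FOLLOW(B) = { $ }
  B → *: FIRST \ {ε} = { '*' } — disjoint from FOLLOW(B)
  B → L: FIRST \ {ε} = { 'b', 'c', 'f' } — this is the only nullable alternative, skip
  B → E f c: FIRST \ {ε} = { 'b' } — disjoint from FOLLOW(B)

L: nullable alternative(s) L → ε; FOLLOW(L) = { $ }
  L → ε: FIRST \ {ε} = { } — this is the only nullable alternative, skip
  L → f ;: FIRST \ {ε} = { 'f' } — disjoint from FOLLOW(L)
  L → c: FIRST \ {ε} = { 'c' } — disjoint from FOLLOW(L)
  L → E b: FIRST \ {ε} = { 'b' } — disjoint from FOLLOW(L)

E has no nullable alternative, so no FIRST/FOLLOW check is needed there.

No FIRST/FOLLOW conflicts found.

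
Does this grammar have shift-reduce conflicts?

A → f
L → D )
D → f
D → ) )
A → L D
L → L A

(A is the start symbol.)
Yes — I7: [A → L D .] vs [L → D . )]

Augment with A' → A and build the canonical LR(0) collection (I0 = CLOSURE({[A' → . A]}), then GOTO on every symbol after a dot until no new states appear). It has 10 states:
  I0: { [A → . L D], [A → . f], [A' → . A], [D → . ) )], [D → . f], [L → . D )], [L → . L A] }  — shift
  I1: { [D → ) . )] }  — shift
  I2: { [A' → A .] }  — accept
  I3: { [L → D . )] }  — shift
  I4: { [A → . L D], [A → . f], [A → L . D], [D → . ) )], [D → . f], [L → . D )], [L → . L A], [L → L . A] }  — shift
  I5: { [A → f .], [D → f .] }  — 2 reduces
  I6: { [L → L A .] }  — reduce
  I7: { [A → L D .], [L → D . )] }  — shift, reduce
  I8: { [L → D ) .] }  — reduce
  I9: { [D → ) ) .] }  — reduce

I7 contains reduce item [A → L D .] and shift item [L → D . )] — shift-reduce conflict.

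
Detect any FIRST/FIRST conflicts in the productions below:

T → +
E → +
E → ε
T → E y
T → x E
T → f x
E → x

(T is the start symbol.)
Yes. T → '+' / T → E y on { '+' }; T → E y / T → x E on { 'x' }

FIRST sets of the non-terminals at (or reachable through a nullable prefix from) the front of some alternative:
  FIRST(E) = { '+', 'x', ε }

Productions for T:
  T → +: FIRST = { '+' }
  T → E y: FIRST = { '+', 'x', 'y' }
  T → x E: FIRST = { 'x' }
  T → f x: FIRST = { 'f' }
Productions for E:
  E → +: FIRST = { '+' }
  E → ε: FIRST = { ε }
  E → x: FIRST = { 'x' }

Conflict for T: T → + and T → E y
  Overlap: { '+' }
Conflict for T: T → E y and T → x E
  Overlap: { 'x' }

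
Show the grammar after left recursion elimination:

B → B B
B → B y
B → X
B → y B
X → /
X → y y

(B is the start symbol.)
B is directly left-recursive. The standard transformation for
  A → A α₁ | ... | A α_m | β₁ | ... | β_n
is
  A  → β₁ A' | ... | β_n A'
  A' → α₁ A' | ... | α_m A' | ε

B → X becomes B → X B'
B → y B becomes B → y B B'
B → B B becomes B' → B B'
B → B y becomes B' → y B'
Add B' → ε

Productions for other non-terminals are unchanged:
  X → /
  X → y y

Resulting grammar:
B → X B'
B → y B B'
B' → B B'
B' → y B'
B' → ε
X → /
X → y y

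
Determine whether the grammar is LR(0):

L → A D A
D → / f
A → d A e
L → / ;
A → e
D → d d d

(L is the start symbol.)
Yes, the grammar is LR(0)

A grammar is LR(0) if no state in the canonical LR(0) collection has:
  - both a shift item (dot before a terminal) and a complete item (shift-reduce conflict), or
  - two or more complete items (reduce-reduce conflict; the accept item [L' → L .] counts as a complete item here).

Augment with L' → L and build the canonical LR(0) collection (I0 = CLOSURE({[L' → . L]}), then GOTO on every symbol after a dot until no new states appear). It has 16 states:
  I0: { [A → . d A e], [A → . e], [L → . / ;], [L → . A D A], [L' → . L] }  — shift
  I1: { [L → / . ;] }  — shift
  I2: { [D → . / f], [D → . d d d], [L → A . D A] }  — shift
  I3: { [L' → L .] }  — accept
  I4: { [A → . d A e], [A → . e], [A → d . A e] }  — shift
  I5: { [A → e .] }  — reduce
  I6: { [A → d A . e] }  — shift
  I7: { [A → d A e .] }  — reduce
  I8: { [D → / . f] }  — shift
  I9: { [A → . d A e], [A → . e], [L → A D . A] }  — shift
  I10: { [D → d . d d] }  — shift
  I11: { [D → d d . d] }  — shift
  I12: { [D → d d d .] }  — reduce
  I13: { [L → A D A .] }  — reduce
  I14: { [D → / f .] }  — reduce
  I15: { [L → / ; .] }  — reduce

Every state is either a pure shift/goto state or contains exactly one complete item and nothing to shift — no conflicts. The grammar is LR(0).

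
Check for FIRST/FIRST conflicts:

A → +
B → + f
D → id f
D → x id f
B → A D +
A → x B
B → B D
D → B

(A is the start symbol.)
Yes. B → '+' f / B → A D '+' on { '+' }; B → '+' f / B → B D on { '+' }; B → A D '+' / B → B D on { '+', 'x' }; D → x id f / D → B on { 'x' }

A FIRST/FIRST conflict occurs when two productions N → α and N → β for the same non-terminal have FIRST(α) ∩ FIRST(β) ≠ ∅ (with ε ∈ FIRST of a nullable right-hand side, so two nullable alternatives also conflict).

FIRST sets of the non-terminals at (or reachable through a nullable prefix from) the front of some alternative:
  FIRST(A) = { '+', 'x' }
  FIRST(B) = { '+', 'x' }

Productions for A:
  A → +: FIRST = { '+' }
  A → x B: FIRST = { 'x' }
Productions for B:
  B → + f: FIRST = { '+' }
  B → A D +: FIRST = { '+', 'x' }
  B → B D: FIRST = { '+', 'x' }
Productions for D:
  D → id f: FIRST = { 'id' }
  D → x id f: FIRST = { 'x' }
  D → B: FIRST = { '+', 'x' }

Conflict for B: B → + f and B → A D +
  Overlap: { '+' }
Conflict for B: B → + f and B → B D
  Overlap: { '+' }
Conflict for B: B → A D + and B → B D
  Overlap: { '+', 'x' }
Conflict for D: D → x id f and D → B
  Overlap: { 'x' }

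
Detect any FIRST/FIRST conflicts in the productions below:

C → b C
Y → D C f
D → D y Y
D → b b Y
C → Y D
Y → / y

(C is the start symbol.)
Yes. C → b C / C → Y D on { 'b' }; D → D y Y / D → b b Y on { 'b' }

A FIRST/FIRST conflict occurs when two productions N → α and N → β for the same non-terminal have FIRST(α) ∩ FIRST(β) ≠ ∅ (with ε ∈ FIRST of a nullable right-hand side, so two nullable alternatives also conflict).

FIRST sets of the non-terminals at (or reachable through a nullable prefix from) the front of some alternative:
  FIRST(Y) = { '/', 'b' }
  FIRST(D) = { 'b' }

Productions for C:
  C → b C: FIRST = { 'b' }
  C → Y D: FIRST = { '/', 'b' }
Productions for Y:
  Y → D C f: FIRST = { 'b' }
  Y → / y: FIRST = { '/' }
Productions for D:
  D → D y Y: FIRST = { 'b' }
  D → b b Y: FIRST = { 'b' }

Conflict for C: C → b C and C → Y D
  Overlap: { 'b' }
Conflict for D: D → D y Y and D → b b Y
  Overlap: { 'b' }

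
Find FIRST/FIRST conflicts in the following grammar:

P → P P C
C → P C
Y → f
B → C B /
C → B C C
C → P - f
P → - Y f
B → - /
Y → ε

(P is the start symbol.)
A FIRST/FIRST conflict occurs when two productions N → α and N → β for the same non-terminal have FIRST(α) ∩ FIRST(β) ≠ ∅ (with ε ∈ FIRST of a nullable right-hand side, so two nullable alternatives also conflict).

FIRST sets of the non-terminals at (or reachable through a nullable prefix from) the front of some alternative:
  FIRST(P) = { '-' }
  FIRST(B) = { '-' }
  FIRST(C) = { '-' }

Productions for P:
  P → P P C: FIRST = { '-' }
  P → - Y f: FIRST = { '-' }
Productions for C:
  C → P C: FIRST = { '-' }
  C → B C C: FIRST = { '-' }
  C → P - f: FIRST = { '-' }
Productions for Y:
  Y → f: FIRST = { 'f' }
  Y → ε: FIRST = { ε }
Productions for B:
  B → C B /: FIRST = { '-' }
  B → - /: FIRST = { '-' }

Conflict for P: P → P P C and P → - Y f
  Overlap: { '-' }
Conflict for C: C → P C and C → B C C
  Overlap: { '-' }
Conflict for C: C → P C and C → P - f
  Overlap: { '-' }
Conflict for C: C → B C C and C → P - f
  Overlap: { '-' }
Conflict for B: B → C B / and B → - /
  Overlap: { '-' }

Answer: Yes. P → P P C / P → '-' Y f on { '-' }; C → P C / C → B C C on { '-' }; C → P C / C → P '-' f on { '-' }; C → B C C / C → P '-' f on { '-' }; B → C B '/' / B → '-' '/' on { '-' }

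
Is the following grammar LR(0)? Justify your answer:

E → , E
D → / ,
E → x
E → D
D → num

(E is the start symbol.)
Yes, the grammar is LR(0)

A grammar is LR(0) if no state in the canonical LR(0) collection has:
  - both a shift item (dot before a terminal) and a complete item (shift-reduce conflict), or
  - two or more complete items (reduce-reduce conflict; the accept item [E' → E .] counts as a complete item here).

Augment with E' → E and build the canonical LR(0) collection (I0 = CLOSURE({[E' → . E]}), then GOTO on every symbol after a dot until no new states appear). It has 9 states:
  I0: { [D → . / ,], [D → . num], [E → . , E], [E → . D], [E → . x], [E' → . E] }  — shift
  I1: { [D → . / ,], [D → . num], [E → , . E], [E → . , E], [E → . D], [E → . x] }  — shift
  I2: { [D → / . ,] }  — shift
  I3: { [E → D .] }  — reduce
  I4: { [E' → E .] }  — accept
  I5: { [D → num .] }  — reduce
  I6: { [E → x .] }  — reduce
  I7: { [D → / , .] }  — reduce
  I8: { [E → , E .] }  — reduce

Every state is either a pure shift/goto state or contains exactly one complete item and nothing to shift — no conflicts. The grammar is LR(0).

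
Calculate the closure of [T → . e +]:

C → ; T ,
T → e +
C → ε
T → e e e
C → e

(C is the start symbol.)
{ [T → . e +] }

To compute CLOSURE, for each item [A → α.Bβ] where B is a non-terminal, add [B → .γ] for all productions B → γ; repeat for the newly added items until nothing changes.

Start with: [T → . e +]
The dot precedes the terminal e, so nothing is added.

CLOSURE = { [T → . e +] }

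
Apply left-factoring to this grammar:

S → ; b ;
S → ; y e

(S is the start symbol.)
S → ; S'
S' → b ;
S' → y e

Left-factoring transforms A → αβ₁ | αβ₂ into A → αA' and A' → β₁ | β₂
(α is the longest common prefix among the alternatives). Repeat until
no nonterminal has two alternatives with a common prefix.

Round 1: S has alternatives sharing prefix ';'. Introduce S': S → ; S'
  Add: S' → b ;
  Add: S' → y e

No remaining common prefixes — done.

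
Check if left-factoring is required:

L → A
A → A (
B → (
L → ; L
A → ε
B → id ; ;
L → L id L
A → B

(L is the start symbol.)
No, left-factoring is not needed

Left-factoring is needed when two productions for the same non-terminal
share a common prefix on the right-hand side.

Productions for L:
  L → A
  L → ; L
  L → L id L
Productions for A:
  A → A (
  A → ε
  A → B
Productions for B:
  B → (
  B → id ; ;

No common prefixes found.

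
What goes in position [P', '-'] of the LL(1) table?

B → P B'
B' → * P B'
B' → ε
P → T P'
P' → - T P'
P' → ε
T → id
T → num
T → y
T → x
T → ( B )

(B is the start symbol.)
P' → - T P'

To find M[P', '-'], we find productions for P' where '-' is in the predict set (PREDICT(N → α) = (FIRST(α) \ {ε}) ∪ (FOLLOW(N) if α ⇒* ε)).

Relevant sets:
  FOLLOW(P') = { $, ')', '*' }

P' → - T P': PREDICT = { '-' }
  '-' is in predict set, so this production goes in M[P', '-']
P' → ε: PREDICT = { $, ')', '*' }

M[P', '-'] = P' → - T P'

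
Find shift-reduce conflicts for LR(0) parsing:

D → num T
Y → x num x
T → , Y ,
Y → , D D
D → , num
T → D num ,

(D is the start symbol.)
Augment with D' → D and build the canonical LR(0) collection (I0 = CLOSURE({[D' → . D]}), then GOTO on every symbol after a dot until no new states appear). It has 18 states:
  I0: { [D → . , num], [D → . num T], [D' → . D] }  — shift
  I1: { [D → , . num] }  — shift
  I2: { [D' → D .] }  — accept
  I3: { [D → . , num], [D → . num T], [D → num . T], [T → . , Y ,], [T → . D num ,] }  — shift
  I4: { [D → , . num], [T → , . Y ,], [Y → . , D D], [Y → . x num x] }  — shift
  I5: { [T → D . num ,] }  — shift
  I6: { [D → num T .] }  — reduce
  I7: { [T → D num . ,] }  — shift
  I8: { [T → D num , .] }  — reduce
  I9: { [D → . , num], [D → . num T], [Y → , . D D] }  — shift
  I10: { [T → , Y . ,] }  — shift
  I11: { [D → , num .] }  — reduce
  I12: { [Y → x . num x] }  — shift
  I13: { [Y → x num . x] }  — shift
  I14: { [Y → x num x .] }  — reduce
  I15: { [T → , Y , .] }  — reduce
  I16: { [D → . , num], [D → . num T], [Y → , D . D] }  — shift
  I17: { [Y → , D D .] }  — reduce

No state contains both a complete item and a shift item.

Answer: No shift-reduce conflicts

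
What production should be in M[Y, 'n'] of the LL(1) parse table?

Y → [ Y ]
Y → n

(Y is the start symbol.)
To find M[Y, 'n'], we find productions for Y where 'n' is in the predict set (PREDICT(N → α) = (FIRST(α) \ {ε}) ∪ (FOLLOW(N) if α ⇒* ε)).

Y → [ Y ]: PREDICT = { '[' }
Y → n: PREDICT = { 'n' }
  'n' is in predict set, so this production goes in M[Y, 'n']

M[Y, 'n'] = Y → n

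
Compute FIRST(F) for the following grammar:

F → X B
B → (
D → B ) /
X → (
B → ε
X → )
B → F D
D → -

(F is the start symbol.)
FIRST sets of the other non-terminals involved (by the same procedure, iterated to a fixed point):
  FIRST(X) = { '(', ')' }

From F → X B:
  - X is a non-terminal: add FIRST(X) \ {ε} = { '(', ')' }
    X is not nullable, so stop

Collecting: FIRST(F) = { '(', ')' }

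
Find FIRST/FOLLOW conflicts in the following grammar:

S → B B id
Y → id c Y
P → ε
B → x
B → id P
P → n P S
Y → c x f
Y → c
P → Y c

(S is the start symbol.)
A FIRST/FOLLOW conflict occurs when a non-terminal N has a nullable alternative N → β (β ⇒* ε) and another alternative N → α with FIRST(α) ∩ FOLLOW(N) ≠ ∅: on such a lookahead the parser cannot decide between expanding α and letting N vanish via β.

Nullable non-terminals: P.
FIRST sets used below: FIRST(Y) = { 'c', 'id' }

P: nullable alternative(s) P → ε; FOLLOW(P) = { 'id', 'x' }
  P → ε: FIRST \ {ε} = { } — this is the only nullable alternative, skip
  P → n P S: FIRST \ {ε} = { 'n' } — disjoint from FOLLOW(P)
  P → Y c: FIRST \ {ε} = { 'c', 'id' } — overlaps FOLLOW(P) on { 'id' }: CONFLICT

B, S, Y have no nullable alternative, so no FIRST/FOLLOW check is needed there.

So the grammar has 1 FIRST/FOLLOW conflict (marked CONFLICT above).

Answer: Yes. P → Y c with FOLLOW(P) on { 'id' }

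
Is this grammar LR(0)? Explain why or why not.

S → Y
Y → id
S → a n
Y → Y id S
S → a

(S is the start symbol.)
No. Shift-reduce conflict between [S → Y .] and [Y → Y . id S]

Augment with S' → S and build the canonical LR(0) collection (I0 = CLOSURE({[S' → . S]}), then GOTO on every symbol after a dot until no new states appear). It has 8 states:
  I0: { [S → . Y], [S → . a n], [S → . a], [S' → . S], [Y → . Y id S], [Y → . id] }  — shift
  I1: { [S' → S .] }  — accept
  I2: { [S → Y .], [Y → Y . id S] }  — shift, reduce
  I3: { [S → a . n], [S → a .] }  — shift, reduce
  I4: { [Y → id .] }  — reduce
  I5: { [S → a n .] }  — reduce
  I6: { [S → . Y], [S → . a n], [S → . a], [Y → . Y id S], [Y → . id], [Y → Y id . S] }  — shift
  I7: { [Y → Y id S .] }  — reduce

Conflict in state I2:
  Shift-reduce conflict between [S → Y .] and [Y → Y . id S]
So the grammar is NOT LR(0).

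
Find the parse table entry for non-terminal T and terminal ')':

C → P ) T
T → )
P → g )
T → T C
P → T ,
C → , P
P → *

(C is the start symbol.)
T → ), T → T C

To find M[T, ')'], we find productions for T where ')' is in the predict set (PREDICT(N → α) = (FIRST(α) \ {ε}) ∪ (FOLLOW(N) if α ⇒* ε)).

Relevant sets:
  FIRST(T) = { ')' }

T → ): PREDICT = { ')' }
  ')' is in predict set, so this production goes in M[T, ')']
T → T C: PREDICT = { ')' }
  ')' is in predict set, so this production goes in M[T, ')']

M[T, ')'] = T → ), T → T C  (a multiply-defined cell — the grammar is not LL(1))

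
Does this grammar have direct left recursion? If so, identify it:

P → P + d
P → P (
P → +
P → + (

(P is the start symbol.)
Yes, P is left-recursive

Direct left recursion occurs when N → N α for some non-terminal N (the right-hand side begins with the left-hand side itself).

P → P + d: LEFT RECURSIVE (starts with P)
P → P (: LEFT RECURSIVE (starts with P)
P → +: starts with '+'
P → + (: starts with '+'

The grammar has direct left recursion on: P.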